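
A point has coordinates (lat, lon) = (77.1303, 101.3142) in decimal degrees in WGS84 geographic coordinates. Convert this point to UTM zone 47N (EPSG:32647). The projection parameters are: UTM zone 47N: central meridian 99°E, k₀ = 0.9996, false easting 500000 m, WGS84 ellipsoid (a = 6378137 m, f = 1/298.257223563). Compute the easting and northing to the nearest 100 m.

E 557500 m, N 8562400 m

Zone 47 central meridian λ₀ = 6×47 − 183 = 99°; Δλ = +2.3142°.
Transverse Mercator on WGS84 with k₀ = 0.9996 gives E = 557526.190 m, N = 8562446.440 m.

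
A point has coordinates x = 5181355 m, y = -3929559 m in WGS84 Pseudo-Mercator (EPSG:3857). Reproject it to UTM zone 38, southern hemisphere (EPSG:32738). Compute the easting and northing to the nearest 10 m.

E 643900 m, N 6319080 m

Web Mercator inverse (R = 6378137 m) → φ = -33.25769628°, λ = 46.54490389°.
UTM 38S forward: E = 643904.492 m, N = 6319080.116 m.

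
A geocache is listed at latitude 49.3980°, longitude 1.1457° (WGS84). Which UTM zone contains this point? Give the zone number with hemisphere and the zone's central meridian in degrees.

Zone 31N, central meridian 3°

UTM zone = ⌊(λ + 180)/6⌋ + 1; 1.1457° ∈ [0°, 6°) → zone 31.
Hemisphere: N (φ ≥ 0).
Central meridian λ₀ = 6×31 − 183 = 3°.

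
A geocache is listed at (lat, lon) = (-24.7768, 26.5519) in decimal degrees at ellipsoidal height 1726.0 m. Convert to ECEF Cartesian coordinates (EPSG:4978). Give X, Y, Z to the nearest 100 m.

WGS84: a = 6378137 m, e² = 0.006694380; N(φ) = a/√(1−e²sin²φ) = 6381889.844 m.
X = (N+h)·cosφ·cosλ = 5184682.683 m; Y = (N+h)·cosφ·sinλ = 2590853.953 m; Z = (N(1−e²)+h)·sinφ = -2657369.828 m.

X 5184700 m, Y 2590900 m, Z -2657400 m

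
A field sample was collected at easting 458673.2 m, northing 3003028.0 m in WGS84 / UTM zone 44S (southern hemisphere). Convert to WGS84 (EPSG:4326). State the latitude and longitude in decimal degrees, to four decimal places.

Zone 44S: λ₀ = 81°, k₀ = 0.9996, false easting 500000 m, false northing 10000000 m.
Meridian distance M = (N − FN)/k₀ = -6999771.9 m.
Inverse transverse Mercator on WGS84 gives φ = -63.09979968°, λ = 80.18129970°.

lat -63.0998°, lon 80.1813°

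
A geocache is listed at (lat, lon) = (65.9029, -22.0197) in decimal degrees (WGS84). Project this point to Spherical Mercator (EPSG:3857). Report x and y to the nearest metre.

x -2451222 m, y 9850321 m

Web Mercator is spherical with R = a = 6378137 m.
x = R·λ = 6378137 × -0.384316265 = -2451221.791 m.
y = R·ln tan(π/4 + φ/2) = 6378137 × 1.544388447 = 9850321.096 m.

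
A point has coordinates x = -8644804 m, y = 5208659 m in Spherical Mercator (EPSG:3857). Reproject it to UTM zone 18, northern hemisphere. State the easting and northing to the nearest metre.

E 280994 m, N 4688450 m

Web Mercator inverse (R = 6378137 m) → φ = 42.31750202°, λ = -77.65759561°.
UTM 18N forward: E = 280994.274 m, N = 4688449.866 m.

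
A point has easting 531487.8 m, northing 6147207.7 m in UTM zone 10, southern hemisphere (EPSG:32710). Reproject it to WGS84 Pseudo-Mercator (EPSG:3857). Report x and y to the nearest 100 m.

Unproject from UTM 10S (λ₀ = -123°) → φ = -34.81690005°, λ = -122.65570040°.
Web Mercator (R = 6378137 m): x = -13653970.111 m, y = -4139026.348 m.

x -13654000 m, y -4139000 m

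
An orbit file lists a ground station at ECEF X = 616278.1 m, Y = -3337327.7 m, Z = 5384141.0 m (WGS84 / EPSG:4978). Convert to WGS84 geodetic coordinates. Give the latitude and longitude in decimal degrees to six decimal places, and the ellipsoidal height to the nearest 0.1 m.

λ = atan2(Y, X) = -79.53749992°; p = √(X²+Y²) = 3393752.3 m.
Bowring's method on WGS84 (a = 6378137 m, b = 6356752.314 m) gives φ = 57.94909979°, h = 1663.081 m.

lat 57.949100°, lon -79.537500°, h 1663.1 m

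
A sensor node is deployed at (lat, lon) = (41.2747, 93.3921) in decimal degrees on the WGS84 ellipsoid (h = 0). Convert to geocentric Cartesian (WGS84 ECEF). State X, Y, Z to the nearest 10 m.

X -284040 m, Y 4792110 m, Z 4185400 m

WGS84: a = 6378137 m, e² = 0.006694380; N(φ) = a/√(1−e²sin²φ) = 6387447.600 m.
X = (N+h)·cosφ·cosλ = -284040.774 m; Y = (N+h)·cosφ·sinλ = 4792110.815 m; Z = (N(1−e²)+h)·sinφ = 4185399.238 m.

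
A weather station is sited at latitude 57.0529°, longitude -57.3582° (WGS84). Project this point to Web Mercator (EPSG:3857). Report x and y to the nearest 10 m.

x -6385090 m, y 7770940 m

Web Mercator is spherical with R = a = 6378137 m.
x = R·λ = 6378137 × -1.001089443 = -6385085.617 m.
y = R·ln tan(π/4 + φ/2) = 6378137 × 1.218371237 = 7770938.669 m.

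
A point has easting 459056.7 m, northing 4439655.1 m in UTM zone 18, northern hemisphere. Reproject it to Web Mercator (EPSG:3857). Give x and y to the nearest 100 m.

Unproject from UTM 18N (λ₀ = -75°) → φ = 40.10620031°, λ = -75.48040018°.
Web Mercator (R = 6378137 m): x = -8402439.713 m, y = 4881387.042 m.

x -8402400 m, y 4881400 m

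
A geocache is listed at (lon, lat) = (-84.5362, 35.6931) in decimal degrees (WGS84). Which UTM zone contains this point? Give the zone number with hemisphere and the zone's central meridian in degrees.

Zone 16N, central meridian -87°

UTM zone = ⌊(λ + 180)/6⌋ + 1; -84.5362° ∈ [-90°, -84°) → zone 16.
Hemisphere: N (φ ≥ 0).
Central meridian λ₀ = 6×16 − 183 = -87°.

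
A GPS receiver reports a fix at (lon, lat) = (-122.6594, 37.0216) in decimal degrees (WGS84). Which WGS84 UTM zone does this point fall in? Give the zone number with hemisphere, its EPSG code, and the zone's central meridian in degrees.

Zone 10N (EPSG:32610), central meridian -123°

UTM zone = ⌊(λ + 180)/6⌋ + 1; -122.6594° ∈ [-126°, -120°) → zone 10.
Hemisphere: N (φ ≥ 0).
Central meridian λ₀ = 6×10 − 183 = -123°.
EPSG code: 32610.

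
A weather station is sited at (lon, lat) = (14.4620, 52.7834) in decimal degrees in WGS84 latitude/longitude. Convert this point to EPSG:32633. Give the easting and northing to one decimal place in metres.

E 463714.3 m, N 5848311.7 m

Zone 33 central meridian λ₀ = 6×33 − 183 = 15°; Δλ = -0.5380°.
Transverse Mercator on WGS84 with k₀ = 0.9996 gives E = 463714.334 m, N = 5848311.673 m.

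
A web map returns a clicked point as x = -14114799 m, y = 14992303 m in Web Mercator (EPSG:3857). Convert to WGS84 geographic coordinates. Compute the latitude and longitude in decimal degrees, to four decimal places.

lat 79.1107°, lon -126.7954°

R = 6378137 m. λ = x/R = -126.79539674°.
φ = 2·arctan(exp(y/R)) − 90° = 2·arctan(10.49162) − 90° = 79.11070056°.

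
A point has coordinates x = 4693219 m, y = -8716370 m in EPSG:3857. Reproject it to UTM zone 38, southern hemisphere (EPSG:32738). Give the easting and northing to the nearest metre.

E 348321 m, N 3190258 m

Web Mercator inverse (R = 6378137 m) → φ = -61.39190095°, λ = 42.15990359°.
UTM 38S forward: E = 348320.757 m, N = 3190258.338 m.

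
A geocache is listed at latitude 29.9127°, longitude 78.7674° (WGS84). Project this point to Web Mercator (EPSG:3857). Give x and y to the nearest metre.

Web Mercator is spherical with R = a = 6378137 m.
x = R·λ = 6378137 × 1.374750473 = 8768346.859 m.
y = R·ln tan(π/4 + φ/2) = 6378137 × 0.547547532 = 3492333.171 m.

x 8768347 m, y 3492333 m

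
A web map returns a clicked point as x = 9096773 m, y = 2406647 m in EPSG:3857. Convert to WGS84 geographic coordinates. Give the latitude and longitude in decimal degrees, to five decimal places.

lat 21.12380°, lon 81.71770°

R = 6378137 m. λ = x/R = 81.71770222°.
φ = 2·arctan(exp(y/R)) − 90° = 2·arctan(1.45838) − 90° = 21.12380375°.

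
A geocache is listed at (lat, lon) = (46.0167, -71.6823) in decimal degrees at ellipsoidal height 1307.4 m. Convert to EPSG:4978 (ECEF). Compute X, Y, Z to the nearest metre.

X 1394766 m, Y -4213018 m, Z 4567478 m

WGS84: a = 6378137 m, e² = 0.006694380; N(φ) = a/√(1−e²sin²φ) = 6389218.984 m.
X = (N+h)·cosφ·cosλ = 1394766.356 m; Y = (N+h)·cosφ·sinλ = -4213017.608 m; Z = (N(1−e²)+h)·sinφ = 4567477.521 m.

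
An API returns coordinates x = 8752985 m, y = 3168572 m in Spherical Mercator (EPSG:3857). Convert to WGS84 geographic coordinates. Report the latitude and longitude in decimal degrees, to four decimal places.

R = 6378137 m. λ = x/R = 78.62940207°.
φ = 2·arctan(exp(y/R)) − 90° = 2·arctan(1.64343) − 90° = 27.36040339°.

lat 27.3604°, lon 78.6294°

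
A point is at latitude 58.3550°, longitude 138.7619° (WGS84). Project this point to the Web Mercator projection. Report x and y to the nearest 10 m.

x 15446900 m, y 8042260 m

Web Mercator is spherical with R = a = 6378137 m.
x = R·λ = 6378137 × 2.421852031 = 15446904.050 m.
y = R·ln tan(π/4 + φ/2) = 6378137 × 1.260911238 = 8042264.619 m.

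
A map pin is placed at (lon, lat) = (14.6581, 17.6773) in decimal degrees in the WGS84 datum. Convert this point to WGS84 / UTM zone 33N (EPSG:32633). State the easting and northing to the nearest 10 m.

Zone 33 central meridian λ₀ = 6×33 − 183 = 15°; Δλ = -0.3419°.
Transverse Mercator on WGS84 with k₀ = 0.9996 gives E = 463740.131 m, N = 1954516.710 m.

E 463740 m, N 1954520 m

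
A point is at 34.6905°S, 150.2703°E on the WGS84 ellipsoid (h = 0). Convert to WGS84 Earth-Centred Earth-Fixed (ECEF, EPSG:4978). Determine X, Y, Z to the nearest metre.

X -4559005 m, Y 2603544 m, Z -3609688 m

WGS84: a = 6378137 m, e² = 0.006694380; N(φ) = a/√(1−e²sin²φ) = 6385063.667 m.
X = (N+h)·cosφ·cosλ = -4559005.277 m; Y = (N+h)·cosφ·sinλ = 2603543.705 m; Z = (N(1−e²)+h)·sinφ = -3609688.080 m.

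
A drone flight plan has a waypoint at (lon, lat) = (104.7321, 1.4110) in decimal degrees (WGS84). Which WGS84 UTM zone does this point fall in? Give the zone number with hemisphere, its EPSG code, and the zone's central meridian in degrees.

Zone 48N (EPSG:32648), central meridian 105°

UTM zone = ⌊(λ + 180)/6⌋ + 1; 104.7321° ∈ [102°, 108°) → zone 48.
Hemisphere: N (φ ≥ 0).
Central meridian λ₀ = 6×48 − 183 = 105°.
EPSG code: 32648.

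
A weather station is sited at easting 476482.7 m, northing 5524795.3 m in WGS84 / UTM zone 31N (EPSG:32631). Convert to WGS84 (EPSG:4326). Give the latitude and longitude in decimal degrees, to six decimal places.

lat 49.875100°, lon 2.672700°

Zone 31N: λ₀ = 3°, k₀ = 0.9996, false easting 500000 m.
Meridian distance M = (N − FN)/k₀ = 5527006.1 m.
Inverse transverse Mercator on WGS84 gives φ = 49.87510034°, λ = 2.67270035°.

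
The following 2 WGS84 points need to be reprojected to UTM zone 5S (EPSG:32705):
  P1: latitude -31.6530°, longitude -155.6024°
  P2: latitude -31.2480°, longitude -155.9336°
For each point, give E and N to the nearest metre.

P1: E 253230 m, N 6495083 m; P2: E 220611 m, N 6539201 m

UTM zone 5S: λ₀ = -153°, k₀ = 0.9996.
P1 (-31.6530°, -155.6024°) → (253229.770, 6495083.396) m.
P2 (-31.2480°, -155.9336°) → (220611.380, 6539200.586) m.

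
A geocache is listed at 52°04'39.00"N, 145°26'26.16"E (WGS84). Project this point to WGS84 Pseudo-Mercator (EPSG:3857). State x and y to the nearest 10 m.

Web Mercator is spherical with R = a = 6378137 m.
x = R·λ = 6378137 × 2.538417336 = 16190373.533 m.
y = R·ln tan(π/4 + φ/2) = 6378137 × 1.068360651 = 6814150.597 m.

x 16190370 m, y 6814150 m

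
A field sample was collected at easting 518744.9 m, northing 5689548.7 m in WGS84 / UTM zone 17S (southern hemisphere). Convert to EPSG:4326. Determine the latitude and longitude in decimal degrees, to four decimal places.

lat -38.9428°, lon -80.7837°

Zone 17S: λ₀ = -81°, k₀ = 0.9996, false easting 500000 m, false northing 10000000 m.
Meridian distance M = (N − FN)/k₀ = -4312176.2 m.
Inverse transverse Mercator on WGS84 gives φ = -38.94279992°, λ = -80.78369973°.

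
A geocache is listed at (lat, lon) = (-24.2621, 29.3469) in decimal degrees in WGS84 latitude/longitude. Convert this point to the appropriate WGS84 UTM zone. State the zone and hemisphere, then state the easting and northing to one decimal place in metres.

Longitude 29.3469° lies in the 6° band [24°, 30°), giving zone 35; latitude is south of the equator, so 35S.
Zone 35 central meridian λ₀ = 6×35 − 183 = 27°; Δλ = +2.3469°.
Transverse Mercator on WGS84 with k₀ = 0.9996 gives E = 738264.211 m, N = 7314748.931 m.

Zone 35S: E 738264.2 m, N 7314748.9 m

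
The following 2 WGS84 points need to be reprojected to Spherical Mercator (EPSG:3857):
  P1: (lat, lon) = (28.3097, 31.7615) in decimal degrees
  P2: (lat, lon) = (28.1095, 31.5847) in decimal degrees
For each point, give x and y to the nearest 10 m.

Web Mercator: x = R·λ, y = R·ln tan(π/4+φ/2), R = 6378137 m.
P1 (28.3097°, 31.7615°) → (3535674.007, 3288076.283) m.
P2 (28.1095°, 31.5847°) → (3515992.721, 3262786.262) m.

P1: x 3535670 m, y 3288080 m; P2: x 3515990 m, y 3262790 m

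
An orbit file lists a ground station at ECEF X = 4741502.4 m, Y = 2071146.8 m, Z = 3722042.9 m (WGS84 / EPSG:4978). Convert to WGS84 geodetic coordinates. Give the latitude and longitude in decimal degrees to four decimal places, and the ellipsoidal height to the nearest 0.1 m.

lat 35.9122°, lon 23.5963°, h 2961.7 m

λ = atan2(Y, X) = 23.59629963°; p = √(X²+Y²) = 5174117.7 m.
Bowring's method on WGS84 (a = 6378137 m, b = 6356752.314 m) gives φ = 35.91220010°, h = 2961.662 m.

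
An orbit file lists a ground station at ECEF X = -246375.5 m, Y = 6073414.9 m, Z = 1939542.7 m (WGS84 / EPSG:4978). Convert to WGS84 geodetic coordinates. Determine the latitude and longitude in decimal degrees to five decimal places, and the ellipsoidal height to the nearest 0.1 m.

lat 17.80890°, lon 92.32300°, h 4200.5 m

λ = atan2(Y, X) = 92.32299964°; p = √(X²+Y²) = 6078410.1 m.
Bowring's method on WGS84 (a = 6378137 m, b = 6356752.314 m) gives φ = 17.80890028°, h = 4200.451 m.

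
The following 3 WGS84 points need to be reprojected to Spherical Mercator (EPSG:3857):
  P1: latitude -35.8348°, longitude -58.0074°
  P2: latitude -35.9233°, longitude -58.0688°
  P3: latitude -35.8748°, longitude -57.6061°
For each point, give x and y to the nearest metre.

P1: x -6457354 m, y -4277914 m; P2: x -6464189 m, y -4290073 m; P3: x -6412682 m, y -4283408 m

Web Mercator: x = R·λ, y = R·ln tan(π/4+φ/2), R = 6378137 m.
P1 (-35.8348°, -58.0074°) → (-6457354.230, -4277913.851) m.
P2 (-35.9233°, -58.0688°) → (-6464189.247, -4290072.696) m.
P3 (-35.8748°, -57.6061°) → (-6412681.719, -4283407.692) m.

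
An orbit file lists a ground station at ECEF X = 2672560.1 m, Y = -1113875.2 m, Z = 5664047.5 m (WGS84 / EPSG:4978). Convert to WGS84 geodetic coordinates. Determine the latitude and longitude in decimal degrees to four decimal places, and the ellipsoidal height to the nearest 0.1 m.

λ = atan2(Y, X) = -22.62549998°; p = √(X²+Y²) = 2895392.1 m.
Bowring's method on WGS84 (a = 6378137 m, b = 6356752.314 m) gives φ = 63.08009990°, h = 24.289 m.

lat 63.0801°, lon -22.6255°, h 24.3 m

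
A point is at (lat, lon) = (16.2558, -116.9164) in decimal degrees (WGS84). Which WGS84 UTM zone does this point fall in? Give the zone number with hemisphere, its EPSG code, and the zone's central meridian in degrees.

UTM zone = ⌊(λ + 180)/6⌋ + 1; -116.9164° ∈ [-120°, -114°) → zone 11.
Hemisphere: N (φ ≥ 0).
Central meridian λ₀ = 6×11 − 183 = -117°.
EPSG code: 32611.

Zone 11N (EPSG:32611), central meridian -117°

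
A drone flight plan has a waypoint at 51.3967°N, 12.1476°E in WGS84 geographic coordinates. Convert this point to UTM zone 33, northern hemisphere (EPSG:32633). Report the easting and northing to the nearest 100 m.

Zone 33 central meridian λ₀ = 6×33 − 183 = 15°; Δλ = -2.8524°.
Transverse Mercator on WGS84 with k₀ = 0.9996 gives E = 301577.925 m, N = 5697802.186 m.

E 301600 m, N 5697800 m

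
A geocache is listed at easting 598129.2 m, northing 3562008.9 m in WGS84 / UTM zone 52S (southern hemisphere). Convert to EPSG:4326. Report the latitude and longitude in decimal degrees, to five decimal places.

Zone 52S: λ₀ = 129°, k₀ = 0.9996, false easting 500000 m, false northing 10000000 m.
Meridian distance M = (N − FN)/k₀ = -6440567.3 m.
Inverse transverse Mercator on WGS84 gives φ = -58.07250022°, λ = 130.66360036°.

lat -58.07250°, lon 130.66360°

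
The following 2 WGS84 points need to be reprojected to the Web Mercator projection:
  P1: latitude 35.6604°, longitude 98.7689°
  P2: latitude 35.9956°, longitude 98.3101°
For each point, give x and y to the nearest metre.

Web Mercator: x = R·λ, y = R·ln tan(π/4+φ/2), R = 6378137 m.
P1 (35.6604°, 98.7689°) → (10994903.654, 4253992.989) m.
P2 (35.9956°, 98.3101°) → (10943830.272, 4300015.956) m.

P1: x 10994904 m, y 4253993 m; P2: x 10943830 m, y 4300016 m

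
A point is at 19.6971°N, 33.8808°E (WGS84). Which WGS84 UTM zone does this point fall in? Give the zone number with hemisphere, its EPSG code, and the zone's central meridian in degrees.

UTM zone = ⌊(λ + 180)/6⌋ + 1; 33.8808° ∈ [30°, 36°) → zone 36.
Hemisphere: N (φ ≥ 0).
Central meridian λ₀ = 6×36 − 183 = 33°.
EPSG code: 32636.

Zone 36N (EPSG:32636), central meridian 33°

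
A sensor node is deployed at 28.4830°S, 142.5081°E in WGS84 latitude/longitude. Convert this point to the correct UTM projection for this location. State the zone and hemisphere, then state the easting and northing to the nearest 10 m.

Zone 54S: E 647620 m, N 6848360 m

Longitude 142.5081° lies in the 6° band [138°, 144°), giving zone 54; latitude is south of the equator, so 54S.
Zone 54 central meridian λ₀ = 6×54 − 183 = 141°; Δλ = +1.5081°.
Transverse Mercator on WGS84 with k₀ = 0.9996 gives E = 647623.141 m, N = 6848364.694 m.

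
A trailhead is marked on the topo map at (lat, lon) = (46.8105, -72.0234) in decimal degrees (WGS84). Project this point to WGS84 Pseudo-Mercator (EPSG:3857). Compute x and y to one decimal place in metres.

x -8017608.2 m, y 5911197.5 m

Web Mercator is spherical with R = a = 6378137 m.
x = R·λ = 6378137 × -1.257045468 = -8017608.213 m.
y = R·ln tan(π/4 + φ/2) = 6378137 × 0.926790616 = 5911197.516 m.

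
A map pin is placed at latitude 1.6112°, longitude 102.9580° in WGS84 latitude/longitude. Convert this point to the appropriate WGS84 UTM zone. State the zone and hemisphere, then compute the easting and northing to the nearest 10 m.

Zone 48N: E 272820 m, N 178200 m

Longitude 102.9580° lies in the 6° band [102°, 108°), giving zone 48; latitude is north of the equator, so 48N.
Zone 48 central meridian λ₀ = 6×48 − 183 = 105°; Δλ = -2.0420°.
Transverse Mercator on WGS84 with k₀ = 0.9996 gives E = 272817.413 m, N = 178200.346 m.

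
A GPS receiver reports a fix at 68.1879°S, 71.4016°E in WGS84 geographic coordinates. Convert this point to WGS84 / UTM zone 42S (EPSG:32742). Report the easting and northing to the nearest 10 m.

Zone 42 central meridian λ₀ = 6×42 − 183 = 69°; Δλ = +2.4016°.
Transverse Mercator on WGS84 with k₀ = 0.9996 gives E = 599562.592 m, N = 2434248.685 m.

E 599560 m, N 2434250 m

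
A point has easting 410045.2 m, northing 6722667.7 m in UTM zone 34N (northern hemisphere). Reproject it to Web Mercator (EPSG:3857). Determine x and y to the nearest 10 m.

x 2154680 m, y 8541290 m

Unproject from UTM 34N (λ₀ = 21°) → φ = 60.62969982°, λ = 19.35580092°.
Web Mercator (R = 6378137 m): x = 2154677.903 m, y = 8541288.058 m.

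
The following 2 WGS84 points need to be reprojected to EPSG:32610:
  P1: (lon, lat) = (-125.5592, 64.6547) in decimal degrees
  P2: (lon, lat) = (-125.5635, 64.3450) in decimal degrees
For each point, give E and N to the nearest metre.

UTM zone 10N: λ₀ = -123°, k₀ = 0.9996.
P1 (64.6547°, -125.5592°) → (377786.804, 7172439.738) m.
P2 (64.3450°, -125.5635°) → (376187.754, 7137956.676) m.

P1: E 377787 m, N 7172440 m; P2: E 376188 m, N 7137957 m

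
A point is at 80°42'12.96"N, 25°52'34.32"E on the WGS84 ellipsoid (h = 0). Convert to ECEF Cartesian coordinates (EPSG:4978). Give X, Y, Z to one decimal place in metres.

WGS84: a = 6378137 m, e² = 0.006694380; N(φ) = a/√(1−e²sin²φ) = 6399030.944 m.
X = (N+h)·cosφ·cosλ = 930070.315 m; Y = (N+h)·cosφ·sinλ = 451140.543 m; Z = (N(1−e²)+h)·sinφ = 6272710.319 m.

X 930070.3 m, Y 451140.5 m, Z 6272710.3 m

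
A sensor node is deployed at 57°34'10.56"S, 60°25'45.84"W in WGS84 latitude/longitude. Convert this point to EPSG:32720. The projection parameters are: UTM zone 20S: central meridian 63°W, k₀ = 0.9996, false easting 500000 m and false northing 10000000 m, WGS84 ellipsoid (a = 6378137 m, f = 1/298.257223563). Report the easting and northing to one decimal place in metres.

Zone 20 central meridian λ₀ = 6×20 − 183 = -63°; Δλ = +2.5706°.
Transverse Mercator on WGS84 with k₀ = 0.9996 gives E = 653743.051 m, N = 3616294.199 m.

E 653743.1 m, N 3616294.2 m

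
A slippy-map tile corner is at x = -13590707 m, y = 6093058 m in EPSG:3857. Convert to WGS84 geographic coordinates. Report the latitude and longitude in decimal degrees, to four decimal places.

R = 6378137 m. λ = x/R = -122.08739820°.
φ = 2·arctan(exp(y/R)) − 90° = 2·arctan(2.59946) − 90° = 47.91700191°.

lat 47.9170°, lon -122.0874°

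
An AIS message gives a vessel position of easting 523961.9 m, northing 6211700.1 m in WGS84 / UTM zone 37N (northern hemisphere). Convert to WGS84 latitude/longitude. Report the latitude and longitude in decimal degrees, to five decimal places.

lat 56.04990°, lon 39.38470°

Zone 37N: λ₀ = 39°, k₀ = 0.9996, false easting 500000 m.
Meridian distance M = (N − FN)/k₀ = 6214185.8 m.
Inverse transverse Mercator on WGS84 gives φ = 56.04990023°, λ = 39.38469989°.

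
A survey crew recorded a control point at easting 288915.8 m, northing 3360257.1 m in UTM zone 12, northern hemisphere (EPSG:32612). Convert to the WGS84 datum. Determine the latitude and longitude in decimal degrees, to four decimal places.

Zone 12N: λ₀ = -111°, k₀ = 0.9996, false easting 500000 m.
Meridian distance M = (N − FN)/k₀ = 3361601.7 m.
Inverse transverse Mercator on WGS84 gives φ = 30.35580041°, λ = -113.19620007°.

lat 30.3558°, lon -113.1962°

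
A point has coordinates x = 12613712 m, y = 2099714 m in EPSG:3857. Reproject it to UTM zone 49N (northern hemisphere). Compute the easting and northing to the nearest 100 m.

Web Mercator inverse (R = 6378137 m) → φ = 18.53030311°, λ = 113.31090279°.
UTM 49N forward: E = 743949.698 m, N = 2050421.914 m.

E 743900 m, N 2050400 m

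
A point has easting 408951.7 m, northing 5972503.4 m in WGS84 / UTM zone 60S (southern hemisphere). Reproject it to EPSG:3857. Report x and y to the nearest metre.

Unproject from UTM 60S (λ₀ = 177°) → φ = -36.38830036°, λ = 175.98480044°.
Web Mercator (R = 6378137 m): x = 19590538.373 m, y = -4354183.288 m.

x 19590538 m, y -4354183 m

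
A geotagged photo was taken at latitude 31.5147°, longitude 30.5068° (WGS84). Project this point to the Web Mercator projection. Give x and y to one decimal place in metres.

x 3396001.4 m, y 3699774.7 m

Web Mercator is spherical with R = a = 6378137 m.
x = R·λ = 6378137 × 0.532444104 = 3396001.442 m.
y = R·ln tan(π/4 + φ/2) = 6378137 × 0.580071374 = 3699774.692 m.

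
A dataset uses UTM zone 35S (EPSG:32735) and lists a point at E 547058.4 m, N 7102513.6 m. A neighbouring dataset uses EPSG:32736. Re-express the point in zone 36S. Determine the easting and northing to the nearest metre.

UTM 35S → geographic: φ = -26.19610040°, λ = 27.47100028°.
UTM 36S (λ₀ = 33°) forward: E = -52934.607 m, N = 7090797.533 m.

E -52935 m, N 7090798 m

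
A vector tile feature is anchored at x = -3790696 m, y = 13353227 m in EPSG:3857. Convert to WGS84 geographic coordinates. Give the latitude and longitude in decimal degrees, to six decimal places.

R = 6378137 m. λ = x/R = -34.05240154°.
φ = 2·arctan(exp(y/R)) − 90° = 2·arctan(8.11402) − 90° = 75.94819933°.

lat 75.948199°, lon -34.052402°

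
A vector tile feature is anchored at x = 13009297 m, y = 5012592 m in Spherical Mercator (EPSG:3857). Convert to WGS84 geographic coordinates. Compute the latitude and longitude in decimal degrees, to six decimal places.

lat 41.001697°, lon 116.864503°

R = 6378137 m. λ = x/R = 116.86450331°.
φ = 2·arctan(exp(y/R)) − 90° = 2·arctan(2.19439) − 90° = 41.00169718°.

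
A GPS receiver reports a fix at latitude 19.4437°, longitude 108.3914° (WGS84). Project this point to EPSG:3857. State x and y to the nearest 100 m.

x 12066100 m, y 2207200 m

Web Mercator is spherical with R = a = 6378137 m.
x = R·λ = 6378137 × 1.891786811 = 12066075.454 m.
y = R·ln tan(π/4 + φ/2) = 6378137 × 0.346064171 = 2207244.695 m.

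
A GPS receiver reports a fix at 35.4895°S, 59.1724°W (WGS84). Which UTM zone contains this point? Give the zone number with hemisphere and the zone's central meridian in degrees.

Zone 21S, central meridian -57°

UTM zone = ⌊(λ + 180)/6⌋ + 1; -59.1724° ∈ [-60°, -54°) → zone 21.
Hemisphere: S (φ < 0).
Central meridian λ₀ = 6×21 − 183 = -57°.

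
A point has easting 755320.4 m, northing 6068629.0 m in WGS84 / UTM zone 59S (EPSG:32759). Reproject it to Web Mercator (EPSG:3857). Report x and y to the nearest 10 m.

x 19348950 m, y -4231100 m

Unproject from UTM 59S (λ₀ = 171°) → φ = -35.49309991°, λ = 173.81460044°.
Web Mercator (R = 6378137 m): x = 19348952.813 m, y = -4231095.007 m.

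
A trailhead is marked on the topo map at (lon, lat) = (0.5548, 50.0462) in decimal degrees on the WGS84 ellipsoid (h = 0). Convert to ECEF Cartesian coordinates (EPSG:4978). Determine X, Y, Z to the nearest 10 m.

X 4103730 m, Y 39740 m, Z 4866090 m

WGS84: a = 6378137 m, e² = 0.006694380; N(φ) = a/√(1−e²sin²φ) = 6390719.095 m.
X = (N+h)·cosφ·cosλ = 4103733.813 m; Y = (N+h)·cosφ·sinλ = 39738.052 m; Z = (N(1−e²)+h)·sinφ = 4866090.609 m.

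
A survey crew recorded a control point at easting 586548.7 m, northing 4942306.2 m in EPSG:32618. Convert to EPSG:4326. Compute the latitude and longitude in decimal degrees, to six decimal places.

lat 44.628900°, lon -73.908901°

Zone 18N: λ₀ = -75°, k₀ = 0.9996, false easting 500000 m.
Meridian distance M = (N − FN)/k₀ = 4944283.9 m.
Inverse transverse Mercator on WGS84 gives φ = 44.62889996°, λ = -73.90890052°.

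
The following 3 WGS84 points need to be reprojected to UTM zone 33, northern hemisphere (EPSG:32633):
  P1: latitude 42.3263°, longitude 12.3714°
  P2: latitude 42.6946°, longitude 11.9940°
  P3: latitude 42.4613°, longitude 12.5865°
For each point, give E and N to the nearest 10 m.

P1: E 283410 m, N 4689350 m; P2: E 253770 m, N 4731280 m; P3: E 301560 m, N 4703820 m

UTM zone 33N: λ₀ = 15°, k₀ = 0.9996.
P1 (42.3263°, 12.3714°) → (283414.089, 4689352.581) m.
P2 (42.6946°, 11.9940°) → (253766.669, 4731283.625) m.
P3 (42.4613°, 12.5865°) → (301564.499, 4703818.260) m.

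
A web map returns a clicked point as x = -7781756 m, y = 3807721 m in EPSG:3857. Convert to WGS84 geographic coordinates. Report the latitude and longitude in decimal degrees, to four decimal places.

lat 32.3377°, lon -69.9047°

R = 6378137 m. λ = x/R = -69.90470352°.
φ = 2·arctan(exp(y/R)) − 90° = 2·arctan(1.81665) − 90° = 32.33769933°.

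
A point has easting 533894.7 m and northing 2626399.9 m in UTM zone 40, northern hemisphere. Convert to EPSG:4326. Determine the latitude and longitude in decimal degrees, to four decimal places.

lat 23.7483°, lon 57.3326°

Zone 40N: λ₀ = 57°, k₀ = 0.9996, false easting 500000 m.
Meridian distance M = (N − FN)/k₀ = 2627450.9 m.
Inverse transverse Mercator on WGS84 gives φ = 23.74829981°, λ = 57.33259997°.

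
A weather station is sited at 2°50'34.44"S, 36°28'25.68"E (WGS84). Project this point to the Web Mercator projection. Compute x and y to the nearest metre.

x 4060245 m, y -316600 m

Web Mercator is spherical with R = a = 6378137 m.
x = R·λ = 6378137 × 0.636587901 = 4060244.843 m.
y = R·ln tan(π/4 + φ/2) = 6378137 × -0.049638337 = -316600.116 m.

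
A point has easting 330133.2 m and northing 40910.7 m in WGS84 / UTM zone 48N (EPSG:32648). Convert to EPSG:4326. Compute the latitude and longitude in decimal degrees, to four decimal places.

Zone 48N: λ₀ = 105°, k₀ = 0.9996, false easting 500000 m.
Meridian distance M = (N − FN)/k₀ = 40927.1 m.
Inverse transverse Mercator on WGS84 gives φ = 0.36999966°, λ = 103.47360012°.

lat 0.3700°, lon 103.4736°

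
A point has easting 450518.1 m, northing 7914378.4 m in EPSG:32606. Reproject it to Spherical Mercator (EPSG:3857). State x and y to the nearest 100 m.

Unproject from UTM 6N (λ₀ = -147°) → φ = 71.32649994°, λ = -148.38479890°.
Web Mercator (R = 6378137 m): x = -16518120.255 m, y = 11514844.973 m.

x -16518100 m, y 11514800 m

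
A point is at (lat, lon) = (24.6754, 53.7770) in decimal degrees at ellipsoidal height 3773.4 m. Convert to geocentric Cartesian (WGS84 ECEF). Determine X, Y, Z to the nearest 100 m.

X 3428900 m, Y 4681000 m, Z 2648000 m

WGS84: a = 6378137 m, e² = 0.006694380; N(φ) = a/√(1−e²sin²φ) = 6381861.084 m.
X = (N+h)·cosφ·cosλ = 3428896.083 m; Y = (N+h)·cosφ·sinλ = 4681048.479 m; Z = (N(1−e²)+h)·sinφ = 2648019.610 m.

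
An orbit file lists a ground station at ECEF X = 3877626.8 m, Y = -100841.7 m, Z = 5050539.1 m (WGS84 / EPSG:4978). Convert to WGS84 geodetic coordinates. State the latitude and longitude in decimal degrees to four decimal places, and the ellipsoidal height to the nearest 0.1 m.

lat 52.6605°, lon -1.4897°, h 3549.2 m

λ = atan2(Y, X) = -1.48970030°; p = √(X²+Y²) = 3878937.8 m.
Bowring's method on WGS84 (a = 6378137 m, b = 6356752.314 m) gives φ = 52.66050000°, h = 3549.173 m.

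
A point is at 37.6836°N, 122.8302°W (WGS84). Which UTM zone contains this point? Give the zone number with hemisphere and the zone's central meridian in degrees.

Zone 10N, central meridian -123°

UTM zone = ⌊(λ + 180)/6⌋ + 1; -122.8302° ∈ [-126°, -120°) → zone 10.
Hemisphere: N (φ ≥ 0).
Central meridian λ₀ = 6×10 − 183 = -123°.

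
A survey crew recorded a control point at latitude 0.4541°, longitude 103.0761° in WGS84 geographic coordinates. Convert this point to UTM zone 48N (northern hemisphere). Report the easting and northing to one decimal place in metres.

E 285884.3 m, N 50220.2 m

Zone 48 central meridian λ₀ = 6×48 − 183 = 105°; Δλ = -1.9239°.
Transverse Mercator on WGS84 with k₀ = 0.9996 gives E = 285884.271 m, N = 50220.203 m.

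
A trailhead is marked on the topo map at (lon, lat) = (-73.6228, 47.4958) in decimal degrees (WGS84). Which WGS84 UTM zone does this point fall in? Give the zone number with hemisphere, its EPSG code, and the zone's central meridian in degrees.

Zone 18N (EPSG:32618), central meridian -75°

UTM zone = ⌊(λ + 180)/6⌋ + 1; -73.6228° ∈ [-78°, -72°) → zone 18.
Hemisphere: N (φ ≥ 0).
Central meridian λ₀ = 6×18 − 183 = -75°.
EPSG code: 32618.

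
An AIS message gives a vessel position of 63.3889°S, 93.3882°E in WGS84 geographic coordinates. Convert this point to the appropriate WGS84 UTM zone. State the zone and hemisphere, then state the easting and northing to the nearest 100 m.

Longitude 93.3882° lies in the 6° band [90°, 96°), giving zone 46; latitude is south of the equator, so 46S.
Zone 46 central meridian λ₀ = 6×46 − 183 = 93°; Δλ = +0.3882°.
Transverse Mercator on WGS84 with k₀ = 0.9996 gives E = 519401.196 m, N = 2971020.725 m.

Zone 46S: E 519400 m, N 2971000 m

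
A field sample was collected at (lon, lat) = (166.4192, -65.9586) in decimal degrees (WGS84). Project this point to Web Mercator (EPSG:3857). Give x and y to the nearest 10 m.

x 18525700 m, y -9865520 m

Web Mercator is spherical with R = a = 6378137 m.
x = R·λ = 6378137 × 2.904562979 = 18525700.602 m.
y = R·ln tan(π/4 + φ/2) = 6378137 × -1.546772097 = -9865524.340 m.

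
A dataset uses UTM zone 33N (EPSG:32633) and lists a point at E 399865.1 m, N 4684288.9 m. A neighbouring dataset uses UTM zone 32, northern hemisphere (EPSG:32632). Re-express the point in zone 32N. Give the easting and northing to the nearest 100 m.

UTM 33N → geographic: φ = 42.30439986°, λ = 13.78510000°.
UTM 32N (λ₀ = 9°) forward: E = 894439.853 m, N = 4694673.998 m.

E 894400 m, N 4694700 m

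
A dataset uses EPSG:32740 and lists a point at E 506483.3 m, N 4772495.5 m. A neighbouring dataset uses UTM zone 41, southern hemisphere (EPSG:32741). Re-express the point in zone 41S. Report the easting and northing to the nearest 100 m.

UTM 40S → geographic: φ = -47.20100037°, λ = 57.08559943°.
UTM 41S (λ₀ = 63°) forward: E = 52104.612 m, N = 4755507.853 m.

E 52100 m, N 4755500 m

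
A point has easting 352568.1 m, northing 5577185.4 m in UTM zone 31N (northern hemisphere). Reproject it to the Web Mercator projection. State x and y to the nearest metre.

Unproject from UTM 31N (λ₀ = 3°) → φ = 50.32830036°, λ = 0.92860013°.
Web Mercator (R = 6378137 m): x = 103371.294 m, y = 6503327.007 m.

x 103371 m, y 6503327 m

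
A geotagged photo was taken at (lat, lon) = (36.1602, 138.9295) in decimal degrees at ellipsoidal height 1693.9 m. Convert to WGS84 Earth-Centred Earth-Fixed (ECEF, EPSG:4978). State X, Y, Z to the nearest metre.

WGS84: a = 6378137 m, e² = 0.006694380; N(φ) = a/√(1−e²sin²φ) = 6385582.681 m.
X = (N+h)·cosφ·cosλ = -3887794.383 m; Y = (N+h)·cosφ·sinλ = 3388015.755 m; Z = (N(1−e²)+h)·sinφ = 3743557.508 m.

X -3887794 m, Y 3388016 m, Z 3743558 m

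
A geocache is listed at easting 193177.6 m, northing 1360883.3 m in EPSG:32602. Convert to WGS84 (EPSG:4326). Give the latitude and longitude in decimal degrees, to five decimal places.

lat 12.29590°, lon -173.82060°

Zone 2N: λ₀ = -171°, k₀ = 0.9996, false easting 500000 m.
Meridian distance M = (N − FN)/k₀ = 1361427.9 m.
Inverse transverse Mercator on WGS84 gives φ = 12.29589987°, λ = -173.82059957°.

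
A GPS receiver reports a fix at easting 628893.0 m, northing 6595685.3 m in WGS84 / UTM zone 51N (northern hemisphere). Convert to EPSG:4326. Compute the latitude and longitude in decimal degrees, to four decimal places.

Zone 51N: λ₀ = 123°, k₀ = 0.9996, false easting 500000 m.
Meridian distance M = (N − FN)/k₀ = 6598324.6 m.
Inverse transverse Mercator on WGS84 gives φ = 59.47979980°, λ = 125.27550069°.

lat 59.4798°, lon 125.2755°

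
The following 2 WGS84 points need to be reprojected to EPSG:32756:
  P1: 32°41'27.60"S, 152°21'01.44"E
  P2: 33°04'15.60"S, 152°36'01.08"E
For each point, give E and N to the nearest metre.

UTM zone 56S: λ₀ = 153°, k₀ = 0.9996.
P1 (-32.6910°, 152.3504°) → (439105.884, 6382781.529) m.
P2 (-33.0710°, 152.6003°) → (462691.502, 6340770.933) m.

P1: E 439106 m, N 6382782 m; P2: E 462692 m, N 6340771 m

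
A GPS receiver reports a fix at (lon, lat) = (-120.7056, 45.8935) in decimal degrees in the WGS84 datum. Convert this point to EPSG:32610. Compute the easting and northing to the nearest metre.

E 678000 m, N 5084775 m

Zone 10 central meridian λ₀ = 6×10 − 183 = -123°; Δλ = +2.2944°.
Transverse Mercator on WGS84 with k₀ = 0.9996 gives E = 677999.827 m, N = 5084774.511 m.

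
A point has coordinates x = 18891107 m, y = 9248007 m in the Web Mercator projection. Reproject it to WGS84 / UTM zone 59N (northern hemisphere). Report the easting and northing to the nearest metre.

Web Mercator inverse (R = 6378137 m) → φ = 63.59640136°, λ = 169.70170152°.
UTM 59N forward: E = 435586.387 m, N = 7052695.022 m.

E 435586 m, N 7052695 m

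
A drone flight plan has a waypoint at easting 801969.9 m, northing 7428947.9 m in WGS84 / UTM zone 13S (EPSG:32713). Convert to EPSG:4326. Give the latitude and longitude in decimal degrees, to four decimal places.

Zone 13S: λ₀ = -105°, k₀ = 0.9996, false easting 500000 m, false northing 10000000 m.
Meridian distance M = (N − FN)/k₀ = -2572080.9 m.
Inverse transverse Mercator on WGS84 gives φ = -23.22099955°, λ = -102.04949953°.

lat -23.2210°, lon -102.0495°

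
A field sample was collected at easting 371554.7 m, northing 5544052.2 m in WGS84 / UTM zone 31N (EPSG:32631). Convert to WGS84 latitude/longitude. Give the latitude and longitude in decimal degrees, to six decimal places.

Zone 31N: λ₀ = 3°, k₀ = 0.9996, false easting 500000 m.
Meridian distance M = (N − FN)/k₀ = 5546270.7 m.
Inverse transverse Mercator on WGS84 gives φ = 50.03490036°, λ = 1.20640058°.

lat 50.034900°, lon 1.206401°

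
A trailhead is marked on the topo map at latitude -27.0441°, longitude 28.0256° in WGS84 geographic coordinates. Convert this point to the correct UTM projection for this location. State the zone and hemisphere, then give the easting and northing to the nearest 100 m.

Zone 35S: E 601700 m, N 7008300 m

Longitude 28.0256° lies in the 6° band [24°, 30°), giving zone 35; latitude is south of the equator, so 35S.
Zone 35 central meridian λ₀ = 6×35 − 183 = 27°; Δλ = +1.0256°.
Transverse Mercator on WGS84 with k₀ = 0.9996 gives E = 601718.582 m, N = 7008266.302 m.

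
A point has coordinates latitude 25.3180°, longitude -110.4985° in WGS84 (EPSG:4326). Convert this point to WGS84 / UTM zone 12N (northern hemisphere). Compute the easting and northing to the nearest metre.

E 550476 m, N 2800255 m

Zone 12 central meridian λ₀ = 6×12 − 183 = -111°; Δλ = +0.5015°.
Transverse Mercator on WGS84 with k₀ = 0.9996 gives E = 550475.602 m, N = 2800254.658 m.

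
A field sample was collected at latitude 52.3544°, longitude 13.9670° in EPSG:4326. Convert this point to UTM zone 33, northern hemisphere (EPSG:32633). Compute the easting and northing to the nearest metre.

E 429646 m, N 5800959 m

Zone 33 central meridian λ₀ = 6×33 − 183 = 15°; Δλ = -1.0330°.
Transverse Mercator on WGS84 with k₀ = 0.9996 gives E = 429646.330 m, N = 5800958.976 m.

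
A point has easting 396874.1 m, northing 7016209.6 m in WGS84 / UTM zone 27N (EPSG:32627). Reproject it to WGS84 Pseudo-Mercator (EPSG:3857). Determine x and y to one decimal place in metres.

Unproject from UTM 27N (λ₀ = -21°) → φ = 63.25999962°, λ = -23.05449973°.
Web Mercator (R = 6378137 m): x = -2566415.170 m, y = 9164289.207 m.

x -2566415.2 m, y 9164289.2 m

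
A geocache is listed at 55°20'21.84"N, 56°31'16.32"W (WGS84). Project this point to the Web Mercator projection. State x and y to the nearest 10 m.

x -6291910 m, y 7428020 m

Web Mercator is spherical with R = a = 6378137 m.
x = R·λ = 6378137 × -0.986481037 = -6291911.203 m.
y = R·ln tan(π/4 + φ/2) = 6378137 × 1.164606112 = 7428017.331 m.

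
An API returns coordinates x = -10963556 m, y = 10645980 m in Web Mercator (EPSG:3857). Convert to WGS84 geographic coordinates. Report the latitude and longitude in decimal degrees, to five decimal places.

lat 68.66000°, lon -98.48730°

R = 6378137 m. λ = x/R = -98.48729923°.
φ = 2·arctan(exp(y/R)) − 90° = 2·arctan(5.30758) − 90° = 68.65999975°.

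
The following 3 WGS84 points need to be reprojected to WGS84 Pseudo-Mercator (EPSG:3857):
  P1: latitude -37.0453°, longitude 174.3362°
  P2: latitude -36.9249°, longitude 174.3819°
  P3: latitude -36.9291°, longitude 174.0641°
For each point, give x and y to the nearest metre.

Web Mercator: x = R·λ, y = R·ln tan(π/4+φ/2), R = 6378137 m.
P1 (-37.0453°, 174.3362°) → (19407017.011, -4445422.905) m.
P2 (-36.9249°, 174.3819°) → (19412104.312, -4428643.979) m.
P3 (-36.9291°, 174.0641°) → (19376726.977, -4429228.844) m.

P1: x 19407017 m, y -4445423 m; P2: x 19412104 m, y -4428644 m; P3: x 19376727 m, y -4429229 m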